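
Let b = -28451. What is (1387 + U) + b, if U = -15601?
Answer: -42665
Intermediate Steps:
(1387 + U) + b = (1387 - 15601) - 28451 = -14214 - 28451 = -42665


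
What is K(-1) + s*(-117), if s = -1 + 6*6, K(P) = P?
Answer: -4096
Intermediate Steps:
s = 35 (s = -1 + 36 = 35)
K(-1) + s*(-117) = -1 + 35*(-117) = -1 - 4095 = -4096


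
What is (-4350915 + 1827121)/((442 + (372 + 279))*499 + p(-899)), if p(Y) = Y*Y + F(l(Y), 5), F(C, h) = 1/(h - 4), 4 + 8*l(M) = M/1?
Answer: -2523794/1353609 ≈ -1.8645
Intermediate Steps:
l(M) = -1/2 + M/8 (l(M) = -1/2 + (M/1)/8 = -1/2 + (M*1)/8 = -1/2 + M/8)
F(C, h) = 1/(-4 + h)
p(Y) = 1 + Y**2 (p(Y) = Y*Y + 1/(-4 + 5) = Y**2 + 1/1 = Y**2 + 1 = 1 + Y**2)
(-4350915 + 1827121)/((442 + (372 + 279))*499 + p(-899)) = (-4350915 + 1827121)/((442 + (372 + 279))*499 + (1 + (-899)**2)) = -2523794/((442 + 651)*499 + (1 + 808201)) = -2523794/(1093*499 + 808202) = -2523794/(545407 + 808202) = -2523794/1353609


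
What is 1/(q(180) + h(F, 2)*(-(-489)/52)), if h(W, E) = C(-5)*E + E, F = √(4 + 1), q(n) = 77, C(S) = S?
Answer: 13/23 ≈ 0.56522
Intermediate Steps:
F = √5 ≈ 2.2361
h(W, E) = -4*E (h(W, E) = -5*E + E = -4*E)
1/(q(180) + h(F, 2)*(-(-489)/52)) = 1/(77 + (-4*2)*(-(-489)/52)) = 1/(77 - (-8)*(-489*1/52)) = 1/(77 - (-8)*(-489)/52) = 1/(77 - 8*489/52) = 1/(77 - 978/13) = 1/(23/13) = 13/23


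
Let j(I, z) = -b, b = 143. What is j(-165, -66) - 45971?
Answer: -46114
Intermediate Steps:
j(I, z) = -143 (j(I, z) = -1*143 = -143)
j(-165, -66) - 45971 = -143 - 45971 = -46114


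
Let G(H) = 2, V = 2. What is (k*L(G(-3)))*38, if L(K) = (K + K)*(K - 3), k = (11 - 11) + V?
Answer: -304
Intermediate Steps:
k = 2 (k = (11 - 11) + 2 = 0 + 2 = 2)
L(K) = 2*K*(-3 + K) (L(K) = (2*K)*(-3 + K) = 2*K*(-3 + K))
(k*L(G(-3)))*38 = (2*(2*2*(-3 + 2)))*38 = (2*(2*2*(-1)))*38 = (2*(-4))*38 = -8*38 = -304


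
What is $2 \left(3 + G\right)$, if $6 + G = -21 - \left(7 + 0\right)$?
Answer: $-62$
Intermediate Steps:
$G = -34$ ($G = -6 - 28 = -34$)
$2 \left(3 + G\right) = 2 \left(3 - 34\right) = 2 \left(-31\right) = -62$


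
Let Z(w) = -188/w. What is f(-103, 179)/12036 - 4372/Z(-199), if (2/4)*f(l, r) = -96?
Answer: -218160273/47141 ≈ -4627.8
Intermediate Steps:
f(l, r) = -192 (f(l, r) = 2*(-96) = -192)
f(-103, 179)/12036 - 4372/Z(-199) = -192/12036 - 4372/((-188/(-199))) = -192*1/12036 - 4372/((-188*(-1/199))) = -16/1003 - 4372/188/199 = -16/1003 - 4372*199/188 = -16/1003 - 217507/47 = -218160273/47141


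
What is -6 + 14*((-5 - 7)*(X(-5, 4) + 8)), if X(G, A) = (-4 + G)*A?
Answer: 4698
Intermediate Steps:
X(G, A) = A*(-4 + G)
-6 + 14*((-5 - 7)*(X(-5, 4) + 8)) = -6 + 14*((-5 - 7)*(4*(-4 - 5) + 8)) = -6 + 14*(-12*(4*(-9) + 8)) = -6 + 14*(-12*(-36 + 8)) = -6 + 14*(-12*(-28)) = -6 + 14*336 = -6 + 4704 = 4698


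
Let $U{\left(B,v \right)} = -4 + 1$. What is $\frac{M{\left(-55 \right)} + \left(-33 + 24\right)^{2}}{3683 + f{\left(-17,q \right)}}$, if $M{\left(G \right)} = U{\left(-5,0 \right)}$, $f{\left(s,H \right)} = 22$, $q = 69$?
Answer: $\frac{2}{95} \approx 0.021053$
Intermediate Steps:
$U{\left(B,v \right)} = -3$
$M{\left(G \right)} = -3$
$\frac{M{\left(-55 \right)} + \left(-33 + 24\right)^{2}}{3683 + f{\left(-17,q \right)}} = \frac{-3 + \left(-33 + 24\right)^{2}}{3683 + 22} = \frac{-3 + \left(-9\right)^{2}}{3705} = \left(-3 + 81\right) \frac{1}{3705} = 78 \cdot \frac{1}{3705} = \frac{2}{95}$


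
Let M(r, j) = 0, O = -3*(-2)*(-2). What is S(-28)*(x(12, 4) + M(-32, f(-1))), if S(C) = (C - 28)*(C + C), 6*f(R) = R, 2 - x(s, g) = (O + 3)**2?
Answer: -247744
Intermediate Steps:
O = -12 (O = 6*(-2) = -12)
x(s, g) = -79 (x(s, g) = 2 - (-12 + 3)**2 = 2 - 1*(-9)**2 = 2 - 1*81 = 2 - 81 = -79)
f(R) = R/6
S(C) = 2*C*(-28 + C) (S(C) = (-28 + C)*(2*C) = 2*C*(-28 + C))
S(-28)*(x(12, 4) + M(-32, f(-1))) = (2*(-28)*(-28 - 28))*(-79 + 0) = (2*(-28)*(-56))*(-79) = 3136*(-79) = -247744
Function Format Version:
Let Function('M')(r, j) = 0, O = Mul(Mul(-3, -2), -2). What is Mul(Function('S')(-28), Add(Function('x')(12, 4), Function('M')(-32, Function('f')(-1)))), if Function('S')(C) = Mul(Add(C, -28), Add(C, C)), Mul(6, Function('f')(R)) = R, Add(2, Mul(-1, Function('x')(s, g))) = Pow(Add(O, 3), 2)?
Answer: -247744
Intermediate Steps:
O = -12 (O = Mul(6, -2) = -12)
Function('x')(s, g) = -79 (Function('x')(s, g) = Add(2, Mul(-1, Pow(Add(-12, 3), 2))) = Add(2, Mul(-1, Pow(-9, 2))) = Add(2, Mul(-1, 81)) = Add(2, -81) = -79)
Function('f')(R) = Mul(Rational(1, 6), R)
Function('S')(C) = Mul(2, C, Add(-28, C)) (Function('S')(C) = Mul(Add(-28, C), Mul(2, C)) = Mul(2, C, Add(-28, C)))
Mul(Function('S')(-28), Add(Function('x')(12, 4), Function('M')(-32, Function('f')(-1)))) = Mul(Mul(2, -28, Add(-28, -28)), Add(-79, 0)) = Mul(Mul(2, -28, -56), -79) = Mul(3136, -79) = -247744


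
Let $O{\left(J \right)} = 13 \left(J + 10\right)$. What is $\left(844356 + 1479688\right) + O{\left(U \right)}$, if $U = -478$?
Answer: $2317960$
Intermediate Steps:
$O{\left(J \right)} = 130 + 13 J$ ($O{\left(J \right)} = 13 \left(10 + J\right) = 130 + 13 J$)
$\left(844356 + 1479688\right) + O{\left(U \right)} = \left(844356 + 1479688\right) + \left(130 + 13 \left(-478\right)\right) = 2324044 + \left(130 - 6214\right) = 2324044 - 6084 = 2317960$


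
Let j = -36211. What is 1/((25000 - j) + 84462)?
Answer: 1/145673 ≈ 6.8647e-6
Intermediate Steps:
1/((25000 - j) + 84462) = 1/((25000 - 1*(-36211)) + 84462) = 1/((25000 + 36211) + 84462) = 1/(61211 + 84462) = 1/145673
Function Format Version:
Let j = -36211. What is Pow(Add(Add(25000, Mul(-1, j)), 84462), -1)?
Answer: Rational(1, 145673) ≈ 6.8647e-6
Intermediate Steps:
Pow(Add(Add(25000, Mul(-1, j)), 84462), -1) = Pow(Add(Add(25000, Mul(-1, -36211)), 84462), -1) = Pow(Add(Add(25000, 36211), 84462), -1) = Pow(Add(61211, 84462), -1) = Pow(145673, -1) = Rational(1, 145673)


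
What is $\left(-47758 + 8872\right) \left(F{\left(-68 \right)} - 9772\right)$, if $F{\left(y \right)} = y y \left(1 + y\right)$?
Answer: $12427187880$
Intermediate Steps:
$F{\left(y \right)} = y^{2} \left(1 + y\right)$
$\left(-47758 + 8872\right) \left(F{\left(-68 \right)} - 9772\right) = \left(-47758 + 8872\right) \left(\left(-68\right)^{2} \left(1 - 68\right) - 9772\right) = - 38886 \left(4624 \left(-67\right) - 9772\right) = - 38886 \left(-309808 - 9772\right) = \left(-38886\right) \left(-319580\right) = 12427187880$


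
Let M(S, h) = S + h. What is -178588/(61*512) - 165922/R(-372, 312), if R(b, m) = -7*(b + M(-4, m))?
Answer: -20555013/54656 ≈ -376.08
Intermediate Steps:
R(b, m) = 28 - 7*b - 7*m (R(b, m) = -7*(b + (-4 + m)) = -7*(-4 + b + m) = 28 - 7*b - 7*m)
-178588/(61*512) - 165922/R(-372, 312) = -178588/(61*512) - 165922/(28 - 7*(-372) - 7*312) = -178588/31232 - 165922/(28 + 2604 - 2184) = -178588*1/31232 - 165922/448 = -44647/7808 - 165922*1/448 = -44647/7808 - 82961/224 = -20555013/54656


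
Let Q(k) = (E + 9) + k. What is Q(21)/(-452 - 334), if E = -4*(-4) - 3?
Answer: -43/786 ≈ -0.054707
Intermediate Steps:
E = 13 (E = 16 - 3 = 13)
Q(k) = 22 + k (Q(k) = (13 + 9) + k = 22 + k)
Q(21)/(-452 - 334) = (22 + 21)/(-452 - 334) = 43/(-786) = 43*(-1/786) = -43/786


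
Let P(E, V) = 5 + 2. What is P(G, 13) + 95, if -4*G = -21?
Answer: 102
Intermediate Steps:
G = 21/4 (G = -¼*(-21) = 21/4 ≈ 5.2500)
P(E, V) = 7
P(G, 13) + 95 = 7 + 95 = 102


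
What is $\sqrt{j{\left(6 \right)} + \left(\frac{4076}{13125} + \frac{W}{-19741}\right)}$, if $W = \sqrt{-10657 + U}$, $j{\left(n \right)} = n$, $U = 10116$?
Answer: $\frac{\sqrt{677835452509026 - 5441113125 i \sqrt{541}}}{10364025} \approx 2.5121 - 0.00023451 i$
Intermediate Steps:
$W = i \sqrt{541}$ ($W = \sqrt{-10657 + 10116} = \sqrt{-541} = i \sqrt{541} \approx 23.259 i$)
$\sqrt{j{\left(6 \right)} + \left(\frac{4076}{13125} + \frac{W}{-19741}\right)} = \sqrt{6 + \left(\frac{4076}{13125} + \frac{i \sqrt{541}}{-19741}\right)} = \sqrt{6 + \left(4076 \cdot \frac{1}{13125} + i \sqrt{541} \left(- \frac{1}{19741}\right)\right)} = \sqrt{6 + \left(\frac{4076}{13125} - \frac{i \sqrt{541}}{19741}\right)} = \sqrt{\frac{82826}{13125} - \frac{i \sqrt{541}}{19741}}$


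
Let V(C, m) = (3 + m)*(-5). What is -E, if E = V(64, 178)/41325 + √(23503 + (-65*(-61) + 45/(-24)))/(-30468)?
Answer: 181/8265 + √439458/121872 ≈ 0.027339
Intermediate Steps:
V(C, m) = -15 - 5*m
E = -181/8265 - √439458/121872 (E = (-15 - 5*178)/41325 + √(23503 + (-65*(-61) + 45/(-24)))/(-30468) = (-15 - 890)*(1/41325) + √(23503 + (3965 + 45*(-1/24)))*(-1/30468) = -905*1/41325 + √(23503 + (3965 - 15/8))*(-1/30468) = -181/8265 + √(23503 + 31705/8)*(-1/30468) = -181/8265 + √(219729/8)*(-1/30468) = -181/8265 + (√439458/4)*(-1/30468) = -181/8265 - √439458/121872 ≈ -0.027339)
-E = -(-181/8265 - √439458/121872) = 181/8265 + √439458/121872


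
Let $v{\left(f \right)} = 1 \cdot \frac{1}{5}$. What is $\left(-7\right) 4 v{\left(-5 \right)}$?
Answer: $- \frac{28}{5} \approx -5.6$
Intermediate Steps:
$v{\left(f \right)} = \frac{1}{5}$ ($v{\left(f \right)} = 1 \cdot \frac{1}{5} = \frac{1}{5}$)
$\left(-7\right) 4 v{\left(-5 \right)} = \left(-7\right) 4 \cdot \frac{1}{5} = \left(-28\right) \frac{1}{5} = - \frac{28}{5}$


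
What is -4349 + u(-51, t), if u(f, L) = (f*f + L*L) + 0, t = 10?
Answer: -1648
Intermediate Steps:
u(f, L) = L**2 + f**2 (u(f, L) = (f**2 + L**2) + 0 = (L**2 + f**2) + 0 = L**2 + f**2)
-4349 + u(-51, t) = -4349 + (10**2 + (-51)**2) = -4349 + (100 + 2601) = -4349 + 2701 = -1648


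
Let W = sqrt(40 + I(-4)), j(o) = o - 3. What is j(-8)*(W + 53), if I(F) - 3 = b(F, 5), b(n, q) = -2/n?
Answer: -583 - 11*sqrt(174)/2 ≈ -655.55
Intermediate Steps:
j(o) = -3 + o
I(F) = 3 - 2/F
W = sqrt(174)/2 (W = sqrt(40 + (3 - 2/(-4))) = sqrt(40 + (3 - 2*(-1/4))) = sqrt(40 + (3 + 1/2)) = sqrt(40 + 7/2) = sqrt(87/2) = sqrt(174)/2 ≈ 6.5955)
j(-8)*(W + 53) = (-3 - 8)*(sqrt(174)/2 + 53) = -11*(53 + sqrt(174)/2) = -583 - 11*sqrt(174)/2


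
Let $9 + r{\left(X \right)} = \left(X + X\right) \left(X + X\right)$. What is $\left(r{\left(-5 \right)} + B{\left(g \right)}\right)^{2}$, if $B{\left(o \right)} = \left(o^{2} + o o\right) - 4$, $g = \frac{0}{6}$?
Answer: $7569$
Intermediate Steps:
$g = 0$ ($g = 0 \cdot \frac{1}{6} = 0$)
$r{\left(X \right)} = -9 + 4 X^{2}$ ($r{\left(X \right)} = -9 + \left(X + X\right) \left(X + X\right) = -9 + 2 X 2 X = -9 + 4 X^{2}$)
$B{\left(o \right)} = -4 + 2 o^{2}$ ($B{\left(o \right)} = \left(o^{2} + o^{2}\right) - 4 = 2 o^{2} - 4 = -4 + 2 o^{2}$)
$\left(r{\left(-5 \right)} + B{\left(g \right)}\right)^{2} = \left(\left(-9 + 4 \left(-5\right)^{2}\right) - \left(4 - 2 \cdot 0^{2}\right)\right)^{2} = \left(\left(-9 + 4 \cdot 25\right) + \left(-4 + 2 \cdot 0\right)\right)^{2} = \left(\left(-9 + 100\right) + \left(-4 + 0\right)\right)^{2} = \left(91 - 4\right)^{2} = 87^{2} = 7569$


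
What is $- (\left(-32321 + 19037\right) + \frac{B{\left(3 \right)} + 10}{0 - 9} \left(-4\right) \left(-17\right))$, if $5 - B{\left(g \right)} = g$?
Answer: $\frac{40124}{3} \approx 13375.0$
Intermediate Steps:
$B{\left(g \right)} = 5 - g$
$- (\left(-32321 + 19037\right) + \frac{B{\left(3 \right)} + 10}{0 - 9} \left(-4\right) \left(-17\right)) = - (\left(-32321 + 19037\right) + \frac{\left(5 - 3\right) + 10}{0 - 9} \left(-4\right) \left(-17\right)) = - (-13284 + \frac{\left(5 - 3\right) + 10}{-9} \left(-4\right) \left(-17\right)) = - (-13284 + \left(2 + 10\right) \left(- \frac{1}{9}\right) \left(-4\right) \left(-17\right)) = - (-13284 + 12 \left(- \frac{1}{9}\right) \left(-4\right) \left(-17\right)) = - (-13284 + \left(- \frac{4}{3}\right) \left(-4\right) \left(-17\right)) = - (-13284 + \frac{16}{3} \left(-17\right)) = - (-13284 - \frac{272}{3}) = \left(-1\right) \left(- \frac{40124}{3}\right) = \frac{40124}{3}$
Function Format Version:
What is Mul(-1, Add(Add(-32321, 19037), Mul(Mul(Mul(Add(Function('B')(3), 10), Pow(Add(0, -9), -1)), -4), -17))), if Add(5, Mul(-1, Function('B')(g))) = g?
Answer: Rational(40124, 3) ≈ 13375.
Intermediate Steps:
Function('B')(g) = Add(5, Mul(-1, g))
Mul(-1, Add(Add(-32321, 19037), Mul(Mul(Mul(Add(Function('B')(3), 10), Pow(Add(0, -9), -1)), -4), -17))) = Mul(-1, Add(Add(-32321, 19037), Mul(Mul(Mul(Add(Add(5, Mul(-1, 3)), 10), Pow(Add(0, -9), -1)), -4), -17))) = Mul(-1, Add(-13284, Mul(Mul(Mul(Add(Add(5, -3), 10), Pow(-9, -1)), -4), -17))) = Mul(-1, Add(-13284, Mul(Mul(Mul(Add(2, 10), Rational(-1, 9)), -4), -17))) = Mul(-1, Add(-13284, Mul(Mul(Mul(12, Rational(-1, 9)), -4), -17))) = Mul(-1, Add(-13284, Mul(Mul(Rational(-4, 3), -4), -17))) = Mul(-1, Add(-13284, Mul(Rational(16, 3), -17))) = Mul(-1, Add(-13284, Rational(-272, 3))) = Mul(-1, Rational(-40124, 3)) = Rational(40124, 3)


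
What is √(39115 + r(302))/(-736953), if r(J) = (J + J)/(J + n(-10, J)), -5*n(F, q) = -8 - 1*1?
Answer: -√1841979855/159918801 ≈ -0.00026838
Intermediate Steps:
n(F, q) = 9/5 (n(F, q) = -(-8 - 1*1)/5 = -(-8 - 1)/5 = -⅕*(-9) = 9/5)
r(J) = 2*J/(9/5 + J) (r(J) = (J + J)/(J + 9/5) = (2*J)/(9/5 + J) = 2*J/(9/5 + J))
√(39115 + r(302))/(-736953) = √(39115 + 10*302/(9 + 5*302))/(-736953) = √(39115 + 10*302/(9 + 1510))*(-1/736953) = √(39115 + 10*302/1519)*(-1/736953) = √(39115 + 10*302*(1/1519))*(-1/736953) = √(39115 + 3020/1519)*(-1/736953) = √(59418705/1519)*(-1/736953) = (√1841979855/217)*(-1/736953) = -√1841979855/159918801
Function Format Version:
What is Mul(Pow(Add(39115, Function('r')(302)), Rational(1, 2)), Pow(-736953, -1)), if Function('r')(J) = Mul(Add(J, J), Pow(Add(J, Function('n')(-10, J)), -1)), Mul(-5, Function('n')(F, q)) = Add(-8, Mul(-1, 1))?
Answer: Mul(Rational(-1, 159918801), Pow(1841979855, Rational(1, 2))) ≈ -0.00026838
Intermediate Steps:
Function('n')(F, q) = Rational(9, 5) (Function('n')(F, q) = Mul(Rational(-1, 5), Add(-8, Mul(-1, 1))) = Mul(Rational(-1, 5), Add(-8, -1)) = Mul(Rational(-1, 5), -9) = Rational(9, 5))
Function('r')(J) = Mul(2, J, Pow(Add(Rational(9, 5), J), -1)) (Function('r')(J) = Mul(Add(J, J), Pow(Add(J, Rational(9, 5)), -1)) = Mul(Mul(2, J), Pow(Add(Rational(9, 5), J), -1)) = Mul(2, J, Pow(Add(Rational(9, 5), J), -1)))
Mul(Pow(Add(39115, Function('r')(302)), Rational(1, 2)), Pow(-736953, -1)) = Mul(Pow(Add(39115, Mul(10, 302, Pow(Add(9, Mul(5, 302)), -1))), Rational(1, 2)), Pow(-736953, -1)) = Mul(Pow(Add(39115, Mul(10, 302, Pow(Add(9, 1510), -1))), Rational(1, 2)), Rational(-1, 736953)) = Mul(Pow(Add(39115, Mul(10, 302, Pow(1519, -1))), Rational(1, 2)), Rational(-1, 736953)) = Mul(Pow(Add(39115, Mul(10, 302, Rational(1, 1519))), Rational(1, 2)), Rational(-1, 736953)) = Mul(Pow(Add(39115, Rational(3020, 1519)), Rational(1, 2)), Rational(-1, 736953)) = Mul(Pow(Rational(59418705, 1519), Rational(1, 2)), Rational(-1, 736953)) = Mul(Mul(Rational(1, 217), Pow(1841979855, Rational(1, 2))), Rational(-1, 736953)) = Mul(Rational(-1, 159918801), Pow(1841979855, Rational(1, 2)))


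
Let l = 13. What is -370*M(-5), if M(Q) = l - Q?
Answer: -6660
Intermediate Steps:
M(Q) = 13 - Q
-370*M(-5) = -370*(13 - 1*(-5)) = -370*(13 + 5) = -370*18 = -6660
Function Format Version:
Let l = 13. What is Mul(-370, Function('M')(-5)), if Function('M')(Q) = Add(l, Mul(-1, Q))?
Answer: -6660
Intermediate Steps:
Function('M')(Q) = Add(13, Mul(-1, Q))
Mul(-370, Function('M')(-5)) = Mul(-370, Add(13, Mul(-1, -5))) = Mul(-370, Add(13, 5)) = Mul(-370, 18) = -6660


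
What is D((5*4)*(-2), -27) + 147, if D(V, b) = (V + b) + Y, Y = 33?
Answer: 113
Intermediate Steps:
D(V, b) = 33 + V + b (D(V, b) = (V + b) + 33 = 33 + V + b)
D((5*4)*(-2), -27) + 147 = (33 + (5*4)*(-2) - 27) + 147 = (33 + 20*(-2) - 27) + 147 = (33 - 40 - 27) + 147 = -34 + 147 = 113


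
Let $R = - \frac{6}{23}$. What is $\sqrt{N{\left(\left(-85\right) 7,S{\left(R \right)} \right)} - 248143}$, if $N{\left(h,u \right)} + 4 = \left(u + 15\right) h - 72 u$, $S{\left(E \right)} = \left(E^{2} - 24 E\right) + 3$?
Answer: $\frac{i \sqrt{139282733}}{23} \approx 513.12 i$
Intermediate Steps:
$R = - \frac{6}{23}$ ($R = \left(-6\right) \frac{1}{23} = - \frac{6}{23} \approx -0.26087$)
$S{\left(E \right)} = 3 + E^{2} - 24 E$
$N{\left(h,u \right)} = -4 - 72 u + h \left(15 + u\right)$ ($N{\left(h,u \right)} = -4 + \left(\left(u + 15\right) h - 72 u\right) = -4 + \left(\left(15 + u\right) h - 72 u\right) = -4 + \left(h \left(15 + u\right) - 72 u\right) = -4 + \left(- 72 u + h \left(15 + u\right)\right) = -4 - 72 u + h \left(15 + u\right)$)
$\sqrt{N{\left(\left(-85\right) 7,S{\left(R \right)} \right)} - 248143} = \sqrt{\left(-4 - 72 \left(3 + \left(- \frac{6}{23}\right)^{2} - - \frac{144}{23}\right) + 15 \left(\left(-85\right) 7\right) + \left(-85\right) 7 \left(3 + \left(- \frac{6}{23}\right)^{2} - - \frac{144}{23}\right)\right) - 248143} = \sqrt{\left(-4 - 72 \left(3 + \frac{36}{529} + \frac{144}{23}\right) + 15 \left(-595\right) - 595 \left(3 + \frac{36}{529} + \frac{144}{23}\right)\right) - 248143} = \sqrt{\left(-4 - \frac{355320}{529} - 8925 - \frac{2936325}{529}\right) - 248143} = \sqrt{- \frac{348482}{23} - 248143} = \sqrt{- \frac{6055771}{23}} = \frac{i \sqrt{139282733}}{23}$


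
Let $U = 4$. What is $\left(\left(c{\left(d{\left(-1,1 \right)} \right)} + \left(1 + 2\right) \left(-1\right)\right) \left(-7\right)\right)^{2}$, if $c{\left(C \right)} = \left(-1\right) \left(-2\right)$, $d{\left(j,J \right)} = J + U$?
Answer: $49$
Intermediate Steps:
$d{\left(j,J \right)} = 4 + J$ ($d{\left(j,J \right)} = J + 4 = 4 + J$)
$c{\left(C \right)} = 2$
$\left(\left(c{\left(d{\left(-1,1 \right)} \right)} + \left(1 + 2\right) \left(-1\right)\right) \left(-7\right)\right)^{2} = \left(\left(2 + \left(1 + 2\right) \left(-1\right)\right) \left(-7\right)\right)^{2} = \left(\left(2 + 3 \left(-1\right)\right) \left(-7\right)\right)^{2} = \left(\left(2 - 3\right) \left(-7\right)\right)^{2} = \left(\left(-1\right) \left(-7\right)\right)^{2} = 7^{2} = 49$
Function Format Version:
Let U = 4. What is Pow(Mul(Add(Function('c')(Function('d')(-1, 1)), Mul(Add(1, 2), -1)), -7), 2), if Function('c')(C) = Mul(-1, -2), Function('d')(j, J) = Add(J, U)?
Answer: 49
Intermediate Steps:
Function('d')(j, J) = Add(4, J) (Function('d')(j, J) = Add(J, 4) = Add(4, J))
Function('c')(C) = 2
Pow(Mul(Add(Function('c')(Function('d')(-1, 1)), Mul(Add(1, 2), -1)), -7), 2) = Pow(Mul(Add(2, Mul(Add(1, 2), -1)), -7), 2) = Pow(Mul(Add(2, Mul(3, -1)), -7), 2) = Pow(Mul(Add(2, -3), -7), 2) = Pow(Mul(-1, -7), 2) = Pow(7, 2) = 49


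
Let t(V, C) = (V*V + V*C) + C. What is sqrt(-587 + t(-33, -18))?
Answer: 7*sqrt(22) ≈ 32.833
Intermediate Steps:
t(V, C) = C + V**2 + C*V (t(V, C) = (V**2 + C*V) + C = C + V**2 + C*V)
sqrt(-587 + t(-33, -18)) = sqrt(-587 + (-18 + (-33)**2 - 18*(-33))) = sqrt(-587 + (-18 + 1089 + 594)) = sqrt(-587 + 1665) = sqrt(1078) = 7*sqrt(22)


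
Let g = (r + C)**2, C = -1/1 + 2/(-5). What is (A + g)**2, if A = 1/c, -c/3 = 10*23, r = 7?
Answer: 11704426969/11902500 ≈ 983.36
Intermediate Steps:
c = -690 (c = -30*23 = -3*230 = -690)
C = -7/5 (C = -1*1 + 2*(-1/5) = -1 - 2/5 = -7/5 ≈ -1.4000)
g = 784/25 (g = (7 - 7/5)**2 = (28/5)**2 = 784/25 ≈ 31.360)
A = -1/690 (A = 1/(-690) = -1/690 ≈ -0.0014493)
(A + g)**2 = (-1/690 + 784/25)**2 = (108187/3450)**2 = 11704426969/11902500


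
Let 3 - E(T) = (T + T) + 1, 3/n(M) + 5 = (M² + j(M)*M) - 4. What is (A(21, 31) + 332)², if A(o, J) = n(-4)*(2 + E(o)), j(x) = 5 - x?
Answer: 94906564/841 ≈ 1.1285e+5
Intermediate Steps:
n(M) = 3/(-9 + M² + M*(5 - M)) (n(M) = 3/(-5 + ((M² + (5 - M)*M) - 4)) = 3/(-5 + ((M² + M*(5 - M)) - 4)) = 3/(-5 + (-4 + M² + M*(5 - M))) = 3/(-9 + M² + M*(5 - M)))
E(T) = 2 - 2*T (E(T) = 3 - ((T + T) + 1) = 3 - (2*T + 1) = 3 - (1 + 2*T) = 3 + (-1 - 2*T) = 2 - 2*T)
A(o, J) = -12/29 + 6*o/29 (A(o, J) = (3/(-9 + 5*(-4)))*(2 + (2 - 2*o)) = (3/(-9 - 20))*(4 - 2*o) = (3/(-29))*(4 - 2*o) = (3*(-1/29))*(4 - 2*o) = -3*(4 - 2*o)/29 = -12/29 + 6*o/29)
(A(21, 31) + 332)² = ((-12/29 + (6/29)*21) + 332)² = ((-12/29 + 126/29) + 332)² = (114/29 + 332)² = (9742/29)² = 94906564/841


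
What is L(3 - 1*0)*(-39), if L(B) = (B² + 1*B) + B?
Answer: -585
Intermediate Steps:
L(B) = B² + 2*B (L(B) = (B² + B) + B = (B + B²) + B = B² + 2*B)
L(3 - 1*0)*(-39) = ((3 - 1*0)*(2 + (3 - 1*0)))*(-39) = ((3 + 0)*(2 + (3 + 0)))*(-39) = (3*(2 + 3))*(-39) = (3*5)*(-39) = 15*(-39) = -585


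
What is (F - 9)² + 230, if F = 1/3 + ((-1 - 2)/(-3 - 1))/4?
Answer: 695569/2304 ≈ 301.90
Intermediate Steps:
F = 25/48 (F = 1*(⅓) - 3/(-4)*(¼) = ⅓ - 3*(-¼)*(¼) = ⅓ + (¾)*(¼) = ⅓ + 3/16 = 25/48 ≈ 0.52083)
(F - 9)² + 230 = (25/48 - 9)² + 230 = (-407/48)² + 230 = 165649/2304 + 230 = 695569/2304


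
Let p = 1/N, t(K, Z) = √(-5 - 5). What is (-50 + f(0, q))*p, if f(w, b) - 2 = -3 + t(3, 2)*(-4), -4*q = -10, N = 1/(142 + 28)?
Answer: -8670 - 680*I*√10 ≈ -8670.0 - 2150.3*I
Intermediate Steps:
N = 1/170 ≈ 0.0058824
q = 5/2 (q = -¼*(-10) = 5/2 ≈ 2.5000)
t(K, Z) = I*√10 (t(K, Z) = √(-10) = I*√10)
f(w, b) = -1 - 4*I*√10 (f(w, b) = 2 + (-3 + (I*√10)*(-4)) = 2 + (-3 - 4*I*√10) = -1 - 4*I*√10)
p = 170 (p = 1/(1/170) = 170)
(-50 + f(0, q))*p = (-50 + (-1 - 4*I*√10))*170 = (-51 - 4*I*√10)*170 = -8670 - 680*I*√10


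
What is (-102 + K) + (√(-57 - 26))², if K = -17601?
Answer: -17786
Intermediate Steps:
(-102 + K) + (√(-57 - 26))² = (-102 - 17601) + (√(-57 - 26))² = -17703 + (√(-83))² = -17703 + (I*√83)² = -17703 - 83 = -17786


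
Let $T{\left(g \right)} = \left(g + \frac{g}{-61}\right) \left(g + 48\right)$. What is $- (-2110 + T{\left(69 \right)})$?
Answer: $- \frac{355670}{61} \approx -5830.7$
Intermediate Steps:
$T{\left(g \right)} = \frac{60 g \left(48 + g\right)}{61}$ ($T{\left(g \right)} = \left(g + g \left(- \frac{1}{61}\right)\right) \left(48 + g\right) = \left(g - \frac{g}{61}\right) \left(48 + g\right) = \frac{60 g}{61} \left(48 + g\right) = \frac{60 g \left(48 + g\right)}{61}$)
$- (-2110 + T{\left(69 \right)}) = - (-2110 + \frac{60}{61} \cdot 69 \left(48 + 69\right)) = - (-2110 + \frac{60}{61} \cdot 69 \cdot 117) = - (-2110 + \frac{484380}{61}) = \left(-1\right) \frac{355670}{61} = - \frac{355670}{61}$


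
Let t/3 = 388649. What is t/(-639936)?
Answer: -388649/213312 ≈ -1.8220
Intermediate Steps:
t = 1165947 (t = 3*388649 = 1165947)
t/(-639936) = 1165947/(-639936) = 1165947*(-1/639936) = -388649/213312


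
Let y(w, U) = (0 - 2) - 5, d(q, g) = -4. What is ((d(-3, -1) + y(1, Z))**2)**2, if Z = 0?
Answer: 14641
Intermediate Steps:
y(w, U) = -7 (y(w, U) = -2 - 5 = -7)
((d(-3, -1) + y(1, Z))**2)**2 = ((-4 - 7)**2)**2 = ((-11)**2)**2 = 121**2 = 14641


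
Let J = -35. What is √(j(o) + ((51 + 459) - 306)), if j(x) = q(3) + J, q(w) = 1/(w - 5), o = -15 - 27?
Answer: √674/2 ≈ 12.981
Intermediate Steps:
o = -42
q(w) = 1/(-5 + w)
j(x) = -71/2 (j(x) = 1/(-5 + 3) - 35 = 1/(-2) - 35 = -½ - 35 = -71/2)
√(j(o) + ((51 + 459) - 306)) = √(-71/2 + ((51 + 459) - 306)) = √(-71/2 + (510 - 306)) = √(-71/2 + 204) = √(337/2) = √674/2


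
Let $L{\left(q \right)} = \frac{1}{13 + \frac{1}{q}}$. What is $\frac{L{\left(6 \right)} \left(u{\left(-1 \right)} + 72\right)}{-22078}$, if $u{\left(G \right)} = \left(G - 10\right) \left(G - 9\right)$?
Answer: $- \frac{78}{124583} \approx -0.00062609$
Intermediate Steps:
$u{\left(G \right)} = \left(-10 + G\right) \left(-9 + G\right)$
$\frac{L{\left(6 \right)} \left(u{\left(-1 \right)} + 72\right)}{-22078} = \frac{\frac{6}{1 + 13 \cdot 6} \left(\left(90 + \left(-1\right)^{2} - -19\right) + 72\right)}{-22078} = \frac{6}{1 + 78} \left(\left(90 + 1 + 19\right) + 72\right) \left(- \frac{1}{22078}\right) = \frac{6}{79} \left(110 + 72\right) \left(- \frac{1}{22078}\right) = 6 \cdot \frac{1}{79} \cdot 182 \left(- \frac{1}{22078}\right) = \frac{6}{79} \cdot 182 \left(- \frac{1}{22078}\right) = \frac{1092}{79} \left(- \frac{1}{22078}\right) = - \frac{78}{124583}$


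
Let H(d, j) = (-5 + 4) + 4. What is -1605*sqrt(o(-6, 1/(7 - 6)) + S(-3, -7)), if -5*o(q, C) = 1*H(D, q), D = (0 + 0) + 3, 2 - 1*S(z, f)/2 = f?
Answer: -321*sqrt(435) ≈ -6695.0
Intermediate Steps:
S(z, f) = 4 - 2*f
D = 3 (D = 0 + 3 = 3)
H(d, j) = 3 (H(d, j) = -1 + 4 = 3)
o(q, C) = -3/5
-1605*sqrt(o(-6, 1/(7 - 6)) + S(-3, -7)) = -1605*sqrt(-3/5 + (4 - 2*(-7))) = -1605*sqrt(-3/5 + (4 + 14)) = -1605*sqrt(-3/5 + 18) = -321*sqrt(435)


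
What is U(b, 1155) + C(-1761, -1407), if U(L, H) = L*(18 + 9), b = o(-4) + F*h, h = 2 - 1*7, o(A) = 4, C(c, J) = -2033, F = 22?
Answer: -4895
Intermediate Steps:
h = -5 (h = 2 - 7 = -5)
b = -106 (b = 4 + 22*(-5) = 4 - 110 = -106)
U(L, H) = 27*L (U(L, H) = L*27 = 27*L)
U(b, 1155) + C(-1761, -1407) = 27*(-106) - 2033 = -2862 - 2033 = -4895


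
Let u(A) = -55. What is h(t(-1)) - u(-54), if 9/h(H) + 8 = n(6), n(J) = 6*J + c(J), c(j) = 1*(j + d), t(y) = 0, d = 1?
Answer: 1934/35 ≈ 55.257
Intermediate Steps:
c(j) = 1 + j (c(j) = 1*(j + 1) = 1*(1 + j) = 1 + j)
n(J) = 1 + 7*J (n(J) = 6*J + (1 + J) = 1 + 7*J)
h(H) = 9/35 (h(H) = 9/(-8 + (1 + 7*6)) = 9/(-8 + (1 + 42)) = 9/(-8 + 43) = 9/35)
h(t(-1)) - u(-54) = 9/35 - 1*(-55) = 9/35 + 55 = 1934/35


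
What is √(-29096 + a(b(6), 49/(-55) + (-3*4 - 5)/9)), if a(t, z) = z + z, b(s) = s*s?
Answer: 2*I*√198072490/165 ≈ 170.59*I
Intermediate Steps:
b(s) = s²
a(t, z) = 2*z
√(-29096 + a(b(6), 49/(-55) + (-3*4 - 5)/9)) = √(-29096 + 2*(49/(-55) + (-3*4 - 5)/9)) = √(-29096 + 2*(49*(-1/55) + (-12 - 5)*(⅑))) = √(-29096 + 2*(-49/55 - 17*⅑)) = √(-29096 + 2*(-49/55 - 17/9)) = √(-29096 + 2*(-1376/495)) = √(-29096 - 2752/495) = √(-14405272/495) = 2*I*√198072490/165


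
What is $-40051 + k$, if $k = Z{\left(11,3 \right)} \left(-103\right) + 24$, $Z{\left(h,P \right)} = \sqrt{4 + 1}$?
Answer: $-40027 - 103 \sqrt{5} \approx -40257.0$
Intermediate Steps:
$Z{\left(h,P \right)} = \sqrt{5}$
$k = 24 - 103 \sqrt{5}$ ($k = \sqrt{5} \left(-103\right) + 24 = - 103 \sqrt{5} + 24 = 24 - 103 \sqrt{5} \approx -206.31$)
$-40051 + k = -40051 + \left(24 - 103 \sqrt{5}\right) = -40027 - 103 \sqrt{5}$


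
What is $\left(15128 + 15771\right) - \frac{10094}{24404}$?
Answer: $\frac{377024551}{12202} \approx 30899.0$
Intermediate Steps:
$\left(15128 + 15771\right) - \frac{10094}{24404} = 30899 - \frac{5047}{12202} = \frac{377024551}{12202}$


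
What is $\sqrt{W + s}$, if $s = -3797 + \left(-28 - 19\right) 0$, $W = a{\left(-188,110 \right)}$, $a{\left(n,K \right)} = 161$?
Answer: $6 i \sqrt{101} \approx 60.299 i$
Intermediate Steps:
$W = 161$
$s = -3797$ ($s = -3797 - 0 = -3797 + 0 = -3797$)
$\sqrt{W + s} = \sqrt{161 - 3797} = \sqrt{-3636} = 6 i \sqrt{101}$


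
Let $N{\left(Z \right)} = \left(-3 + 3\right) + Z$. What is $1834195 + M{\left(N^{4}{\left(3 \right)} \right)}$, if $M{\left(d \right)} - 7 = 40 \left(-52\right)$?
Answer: $1832122$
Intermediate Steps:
$N{\left(Z \right)} = Z$ ($N{\left(Z \right)} = 0 + Z = Z$)
$M{\left(d \right)} = -2073$ ($M{\left(d \right)} = 7 + 40 \left(-52\right) = 7 - 2080 = -2073$)
$1834195 + M{\left(N^{4}{\left(3 \right)} \right)} = 1834195 - 2073 = 1832122$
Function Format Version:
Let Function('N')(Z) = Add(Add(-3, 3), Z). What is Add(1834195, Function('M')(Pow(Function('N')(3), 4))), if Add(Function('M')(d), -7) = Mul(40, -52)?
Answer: 1832122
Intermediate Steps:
Function('N')(Z) = Z (Function('N')(Z) = Add(0, Z) = Z)
Function('M')(d) = -2073 (Function('M')(d) = Add(7, Mul(40, -52)) = Add(7, -2080) = -2073)
Add(1834195, Function('M')(Pow(Function('N')(3), 4))) = Add(1834195, -2073) = 1832122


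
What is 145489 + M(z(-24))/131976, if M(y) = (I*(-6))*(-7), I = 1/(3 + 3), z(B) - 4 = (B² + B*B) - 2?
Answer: 19201056271/131976 ≈ 1.4549e+5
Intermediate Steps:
z(B) = 2 + 2*B² (z(B) = 4 + ((B² + B*B) - 2) = 4 + ((B² + B²) - 2) = 4 + (2*B² - 2) = 4 + (-2 + 2*B²) = 2 + 2*B²)
I = ⅙ (I = 1/6 = ⅙ ≈ 0.16667)
M(y) = 7 (M(y) = ((⅙)*(-6))*(-7) = -1*(-7) = 7)
145489 + M(z(-24))/131976 = 145489 + 7/131976 = 19201056271/131976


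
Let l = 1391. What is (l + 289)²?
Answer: 2822400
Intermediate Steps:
(l + 289)² = (1391 + 289)² = 1680² = 2822400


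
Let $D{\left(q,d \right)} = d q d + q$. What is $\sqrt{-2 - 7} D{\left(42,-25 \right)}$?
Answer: $78876 i \approx 78876.0 i$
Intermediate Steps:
$D{\left(q,d \right)} = q + q d^{2}$ ($D{\left(q,d \right)} = q d^{2} + q = q + q d^{2}$)
$\sqrt{-2 - 7} D{\left(42,-25 \right)} = \sqrt{-2 - 7} \cdot 42 \left(1 + \left(-25\right)^{2}\right) = \sqrt{-9} \cdot 42 \left(1 + 625\right) = 3 i 42 \cdot 626 = 3 i 26292 = 78876 i$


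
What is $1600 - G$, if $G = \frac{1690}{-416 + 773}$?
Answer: $\frac{569510}{357} \approx 1595.3$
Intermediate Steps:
$G = \frac{1690}{357} \approx 4.7339$
$1600 - G = 1600 - \frac{1690}{357} = \frac{569510}{357}$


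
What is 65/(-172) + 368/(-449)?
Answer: -92481/77228 ≈ -1.1975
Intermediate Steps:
65/(-172) + 368/(-449) = 65*(-1/172) + 368*(-1/449) = -65/172 - 368/449 = -92481/77228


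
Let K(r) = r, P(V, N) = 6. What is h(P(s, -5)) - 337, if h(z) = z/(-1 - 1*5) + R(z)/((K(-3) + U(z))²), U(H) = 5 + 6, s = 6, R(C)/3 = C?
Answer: -10807/32 ≈ -337.72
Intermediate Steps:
R(C) = 3*C
U(H) = 11
h(z) = -23*z/192 (h(z) = z/(-1 - 1*5) + (3*z)/((-3 + 11)²) = z/(-1 - 5) + (3*z)/(8²) = z/(-6) + (3*z)/64 = z*(-⅙) + (3*z)*(1/64) = -z/6 + 3*z/64 = -23*z/192)
h(P(s, -5)) - 337 = -23/192*6 - 337 = -23/32 - 337 = -10807/32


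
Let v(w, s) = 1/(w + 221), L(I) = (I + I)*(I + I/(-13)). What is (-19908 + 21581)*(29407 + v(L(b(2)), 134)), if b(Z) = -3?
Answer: 151972368828/3089 ≈ 4.9198e+7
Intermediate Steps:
L(I) = 24*I**2/13 (L(I) = (2*I)*(I + I*(-1/13)) = (2*I)*(I - I/13) = (2*I)*(12*I/13) = 24*I**2/13)
v(w, s) = 1/(221 + w)
(-19908 + 21581)*(29407 + v(L(b(2)), 134)) = (-19908 + 21581)*(29407 + 1/(221 + (24/13)*(-3)**2)) = 1673*(29407 + 1/(221 + (24/13)*9)) = 1673*(29407 + 1/(221 + 216/13)) = 1673*(29407 + 1/(3089/13)) = 1673*(29407 + 13/3089) = 1673*(90838236/3089) = 151972368828/3089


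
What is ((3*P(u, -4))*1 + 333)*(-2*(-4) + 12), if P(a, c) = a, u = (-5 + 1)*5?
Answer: 5460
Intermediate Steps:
u = -20 (u = -4*5 = -20)
((3*P(u, -4))*1 + 333)*(-2*(-4) + 12) = ((3*(-20))*1 + 333)*(-2*(-4) + 12) = (-60*1 + 333)*(8 + 12) = (-60 + 333)*20 = 273*20 = 5460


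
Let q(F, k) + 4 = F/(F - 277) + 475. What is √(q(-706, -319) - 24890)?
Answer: 3*I*√2621679677/983 ≈ 156.26*I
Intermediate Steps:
q(F, k) = 471 + F/(-277 + F) (q(F, k) = -4 + (F/(F - 277) + 475) = -4 + (F/(-277 + F) + 475) = -4 + (475 + F/(-277 + F)) = 471 + F/(-277 + F))
√(q(-706, -319) - 24890) = √((-130467 + 472*(-706))/(-277 - 706) - 24890) = √((-130467 - 333232)/(-983) - 24890) = √(-1/983*(-463699) - 24890) = √(463699/983 - 24890) = √(-24003171/983) = 3*I*√2621679677/983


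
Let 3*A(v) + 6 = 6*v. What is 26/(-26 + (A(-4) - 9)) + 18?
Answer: 784/45 ≈ 17.422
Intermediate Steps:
A(v) = -2 + 2*v (A(v) = -2 + (6*v)/3 = -2 + 2*v)
26/(-26 + (A(-4) - 9)) + 18 = 26/(-26 + ((-2 + 2*(-4)) - 9)) + 18 = 26/(-26 + ((-2 - 8) - 9)) + 18 = 26/(-26 + (-10 - 9)) + 18 = 26/(-26 - 19) + 18 = 26/(-45) + 18 = -1/45*26 + 18 = -26/45 + 18 = 784/45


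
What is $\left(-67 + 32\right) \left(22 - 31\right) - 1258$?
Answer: $-943$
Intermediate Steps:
$\left(-67 + 32\right) \left(22 - 31\right) - 1258 = \left(-35\right) \left(-9\right) - 1258 = 315 - 1258 = -943$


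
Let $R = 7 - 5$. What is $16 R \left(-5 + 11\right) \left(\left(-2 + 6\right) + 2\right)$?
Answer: $1152$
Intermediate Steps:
$R = 2$
$16 R \left(-5 + 11\right) \left(\left(-2 + 6\right) + 2\right) = 16 \cdot 2 \left(-5 + 11\right) \left(\left(-2 + 6\right) + 2\right) = 32 \cdot 6 \left(4 + 2\right) = 32 \cdot 6 \cdot 6 = 32 \cdot 36 = 1152$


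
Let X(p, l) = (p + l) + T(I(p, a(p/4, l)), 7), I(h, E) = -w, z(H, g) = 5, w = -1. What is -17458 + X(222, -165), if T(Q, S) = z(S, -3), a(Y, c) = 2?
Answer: -17396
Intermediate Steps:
I(h, E) = 1 (I(h, E) = -1*(-1) = 1)
T(Q, S) = 5
X(p, l) = 5 + l + p (X(p, l) = (p + l) + 5 = (l + p) + 5 = 5 + l + p)
-17458 + X(222, -165) = -17458 + (5 - 165 + 222) = -17458 + 62 = -17396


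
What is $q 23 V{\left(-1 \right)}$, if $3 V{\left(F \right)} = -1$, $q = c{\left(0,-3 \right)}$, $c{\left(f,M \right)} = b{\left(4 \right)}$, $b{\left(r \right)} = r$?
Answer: $- \frac{92}{3} \approx -30.667$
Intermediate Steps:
$c{\left(f,M \right)} = 4$
$q = 4$
$V{\left(F \right)} = - \frac{1}{3}$ ($V{\left(F \right)} = \frac{1}{3} \left(-1\right) = - \frac{1}{3}$)
$q 23 V{\left(-1 \right)} = 4 \cdot 23 \left(- \frac{1}{3}\right) = 92 \left(- \frac{1}{3}\right) = - \frac{92}{3}$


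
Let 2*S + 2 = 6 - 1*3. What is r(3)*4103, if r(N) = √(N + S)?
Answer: 4103*√14/2 ≈ 7676.0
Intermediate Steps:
S = ½ (S = -1 + (6 - 1*3)/2 = -1 + (6 - 3)/2 = -1 + (½)*3 = -1 + 3/2 = ½ ≈ 0.50000)
r(N) = √(½ + N) (r(N) = √(N + ½) = √(½ + N))
r(3)*4103 = (√(2 + 4*3)/2)*4103 = (√(2 + 12)/2)*4103 = (√14/2)*4103 = 4103*√14/2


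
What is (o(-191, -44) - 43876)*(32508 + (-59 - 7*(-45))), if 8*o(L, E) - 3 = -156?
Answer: -2876359751/2 ≈ -1.4382e+9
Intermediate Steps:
o(L, E) = -153/8 (o(L, E) = 3/8 + (⅛)*(-156) = 3/8 - 39/2 = -153/8)
(o(-191, -44) - 43876)*(32508 + (-59 - 7*(-45))) = (-153/8 - 43876)*(32508 + (-59 - 7*(-45))) = -351161*(32508 + (-59 + 315))/8 = -351161*(32508 + 256)/8 = -351161/8*32764 = -2876359751/2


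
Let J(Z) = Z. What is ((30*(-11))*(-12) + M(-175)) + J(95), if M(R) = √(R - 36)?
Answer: 4055 + I*√211 ≈ 4055.0 + 14.526*I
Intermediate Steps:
M(R) = √(-36 + R)
((30*(-11))*(-12) + M(-175)) + J(95) = ((30*(-11))*(-12) + √(-36 - 175)) + 95 = (-330*(-12) + √(-211)) + 95 = (3960 + I*√211) + 95 = 4055 + I*√211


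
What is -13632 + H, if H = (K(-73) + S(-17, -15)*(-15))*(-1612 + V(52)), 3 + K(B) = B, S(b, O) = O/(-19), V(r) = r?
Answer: 2344632/19 ≈ 1.2340e+5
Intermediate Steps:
S(b, O) = -O/19 (S(b, O) = O*(-1/19) = -O/19)
K(B) = -3 + B
H = 2603640/19 (H = ((-3 - 73) - 1/19*(-15)*(-15))*(-1612 + 52) = (-76 + (15/19)*(-15))*(-1560) = (-76 - 225/19)*(-1560) = -1669/19*(-1560) = 2603640/19 ≈ 1.3703e+5)
-13632 + H = -13632 + 2603640/19 = 2344632/19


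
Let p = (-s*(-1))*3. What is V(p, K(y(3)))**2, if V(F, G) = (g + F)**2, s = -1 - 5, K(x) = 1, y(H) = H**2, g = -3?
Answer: 194481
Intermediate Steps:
s = -6
p = -18 (p = (-1*(-6)*(-1))*3 = (6*(-1))*3 = -6*3 = -18)
V(F, G) = (-3 + F)**2
V(p, K(y(3)))**2 = ((-3 - 18)**2)**2 = ((-21)**2)**2 = 441**2 = 194481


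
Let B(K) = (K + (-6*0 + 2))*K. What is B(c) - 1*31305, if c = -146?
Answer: -10281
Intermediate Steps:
B(K) = K*(2 + K) (B(K) = (K + (0 + 2))*K = (K + 2)*K = (2 + K)*K = K*(2 + K))
B(c) - 1*31305 = -146*(2 - 146) - 1*31305 = -146*(-144) - 31305 = 21024 - 31305 = -10281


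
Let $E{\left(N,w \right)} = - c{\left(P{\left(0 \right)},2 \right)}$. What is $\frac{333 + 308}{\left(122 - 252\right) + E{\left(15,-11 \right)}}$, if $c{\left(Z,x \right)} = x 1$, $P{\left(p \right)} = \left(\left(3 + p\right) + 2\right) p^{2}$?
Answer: $- \frac{641}{132} \approx -4.8561$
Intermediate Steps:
$P{\left(p \right)} = p^{2} \left(5 + p\right)$ ($P{\left(p \right)} = \left(5 + p\right) p^{2} = p^{2} \left(5 + p\right)$)
$c{\left(Z,x \right)} = x$
$E{\left(N,w \right)} = -2$ ($E{\left(N,w \right)} = \left(-1\right) 2 = -2$)
$\frac{333 + 308}{\left(122 - 252\right) + E{\left(15,-11 \right)}} = \frac{333 + 308}{\left(122 - 252\right) - 2} = \frac{641}{\left(122 - 252\right) - 2} = \frac{641}{-130 - 2} = \frac{641}{-132} = 641 \left(- \frac{1}{132}\right) = - \frac{641}{132}$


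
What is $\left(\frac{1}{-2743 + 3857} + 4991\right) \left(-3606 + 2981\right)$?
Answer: $- \frac{3474984375}{1114} \approx -3.1194 \cdot 10^{6}$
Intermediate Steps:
$\left(\frac{1}{-2743 + 3857} + 4991\right) \left(-3606 + 2981\right) = \left(\frac{1}{1114} + 4991\right) \left(-625\right) = \frac{5559975}{1114} \left(-625\right) = - \frac{3474984375}{1114}$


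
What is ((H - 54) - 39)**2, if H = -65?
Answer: 24964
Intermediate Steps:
((H - 54) - 39)**2 = ((-65 - 54) - 39)**2 = (-119 - 39)**2 = (-158)**2 = 24964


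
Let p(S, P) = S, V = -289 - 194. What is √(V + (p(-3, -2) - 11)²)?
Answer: I*√287 ≈ 16.941*I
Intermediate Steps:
V = -483
√(V + (p(-3, -2) - 11)²) = √(-483 + (-3 - 11)²) = √(-483 + (-14)²) = √(-483 + 196) = √(-287) = I*√287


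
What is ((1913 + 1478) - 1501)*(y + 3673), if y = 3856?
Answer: 14229810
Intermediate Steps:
((1913 + 1478) - 1501)*(y + 3673) = ((1913 + 1478) - 1501)*(3856 + 3673) = (3391 - 1501)*7529 = 1890*7529 = 14229810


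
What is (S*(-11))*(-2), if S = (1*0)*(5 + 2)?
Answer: 0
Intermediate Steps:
S = 0 (S = 0*7 = 0)
(S*(-11))*(-2) = (0*(-11))*(-2) = 0*(-2) = 0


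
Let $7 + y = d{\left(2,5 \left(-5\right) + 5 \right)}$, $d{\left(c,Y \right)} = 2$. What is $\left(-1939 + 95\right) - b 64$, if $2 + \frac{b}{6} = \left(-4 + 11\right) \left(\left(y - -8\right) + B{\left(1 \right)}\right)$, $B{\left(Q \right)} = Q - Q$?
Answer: $-9140$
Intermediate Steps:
$B{\left(Q \right)} = 0$
$y = -5$ ($y = -7 + 2 = -5$)
$b = 114$ ($b = -12 + 6 \left(-4 + 11\right) \left(\left(-5 - -8\right) + 0\right) = -12 + 6 \cdot 7 \left(\left(-5 + 8\right) + 0\right) = -12 + 6 \cdot 7 \left(3 + 0\right) = -12 + 6 \cdot 7 \cdot 3 = -12 + 6 \cdot 21 = -12 + 126 = 114$)
$\left(-1939 + 95\right) - b 64 = \left(-1939 + 95\right) - 114 \cdot 64 = -1844 - 7296 = -9140$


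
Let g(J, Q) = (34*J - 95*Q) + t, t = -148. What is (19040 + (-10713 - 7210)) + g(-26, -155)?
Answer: 14810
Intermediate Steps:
g(J, Q) = -148 - 95*Q + 34*J (g(J, Q) = (34*J - 95*Q) - 148 = (-95*Q + 34*J) - 148 = -148 - 95*Q + 34*J)
(19040 + (-10713 - 7210)) + g(-26, -155) = (19040 + (-10713 - 7210)) + (-148 - 95*(-155) + 34*(-26)) = (19040 - 17923) + (-148 + 14725 - 884) = 1117 + 13693 = 14810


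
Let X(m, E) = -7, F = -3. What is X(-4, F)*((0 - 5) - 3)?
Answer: 56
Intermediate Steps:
X(-4, F)*((0 - 5) - 3) = -7*((0 - 5) - 3) = -7*(-5 - 3) = -7*(-8) = 56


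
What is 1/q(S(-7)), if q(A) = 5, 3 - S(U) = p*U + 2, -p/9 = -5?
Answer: ⅕ ≈ 0.20000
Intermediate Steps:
p = 45 (p = -9*(-5) = 45)
S(U) = 1 - 45*U (S(U) = 3 - (45*U + 2) = 3 - (2 + 45*U) = 3 + (-2 - 45*U) = 1 - 45*U)
1/q(S(-7)) = 1/5 = ⅕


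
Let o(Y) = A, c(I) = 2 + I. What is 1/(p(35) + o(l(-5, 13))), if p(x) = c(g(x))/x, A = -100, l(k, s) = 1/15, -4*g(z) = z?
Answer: -140/14027 ≈ -0.0099808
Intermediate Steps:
g(z) = -z/4
l(k, s) = 1/15
o(Y) = -100
p(x) = (2 - x/4)/x
1/(p(35) + o(l(-5, 13))) = 1/((1/4)*(8 - 1*35)/35 - 100) = 1/((1/4)*(1/35)*(8 - 35) - 100) = 1/((1/4)*(1/35)*(-27) - 100) = 1/(-27/140 - 100) = 1/(-14027/140) = -140/14027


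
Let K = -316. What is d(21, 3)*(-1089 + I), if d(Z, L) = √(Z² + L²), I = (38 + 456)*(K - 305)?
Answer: -4617945*√2 ≈ -6.5308e+6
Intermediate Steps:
I = -306774 (I = (38 + 456)*(-316 - 305) = 494*(-621) = -306774)
d(Z, L) = √(L² + Z²)
d(21, 3)*(-1089 + I) = √(3² + 21²)*(-1089 - 306774) = √(9 + 441)*(-307863) = √450*(-307863) = (15*√2)*(-307863) = -4617945*√2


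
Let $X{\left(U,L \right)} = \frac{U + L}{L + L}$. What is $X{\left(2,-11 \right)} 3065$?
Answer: $\frac{27585}{22} \approx 1253.9$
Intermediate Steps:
$X{\left(U,L \right)} = \frac{L + U}{2 L}$
$X{\left(2,-11 \right)} 3065 = \frac{-11 + 2}{2 \left(-11\right)} 3065 = \frac{1}{2} \left(- \frac{1}{11}\right) \left(-9\right) 3065 = \frac{9}{22} \cdot 3065 = \frac{27585}{22}$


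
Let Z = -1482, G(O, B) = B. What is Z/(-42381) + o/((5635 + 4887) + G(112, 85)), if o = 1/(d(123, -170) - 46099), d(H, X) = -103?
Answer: 242091905189/6923142801978 ≈ 0.034968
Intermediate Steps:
o = -1/46202 (o = 1/(-103 - 46099) = 1/(-46202) = -1/46202 ≈ -2.1644e-5)
Z/(-42381) + o/((5635 + 4887) + G(112, 85)) = -1482/(-42381) - 1/(46202*((5635 + 4887) + 85)) = -1482*(-1/42381) - 1/(46202*(10522 + 85)) = 494/14127 - 1/46202/10607 = 494/14127 - 1/46202*1/10607 = 494/14127 - 1/490064614 = 242091905189/6923142801978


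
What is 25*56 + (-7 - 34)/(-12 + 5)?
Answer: 9841/7 ≈ 1405.9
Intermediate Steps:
25*56 + (-7 - 34)/(-12 + 5) = 1400 - 41/(-7) = 1400 - 41*(-⅐) = 1400 + 41/7 = 9841/7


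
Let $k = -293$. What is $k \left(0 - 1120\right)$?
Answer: $328160$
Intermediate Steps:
$k \left(0 - 1120\right) = - 293 \left(0 - 1120\right) = \left(-293\right) \left(-1120\right) = 328160$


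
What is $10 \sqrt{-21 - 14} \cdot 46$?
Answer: $460 i \sqrt{35} \approx 2721.4 i$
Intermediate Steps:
$10 \sqrt{-21 - 14} \cdot 46 = 10 \sqrt{-35} \cdot 46 = 10 i \sqrt{35} \cdot 46 = 460 i \sqrt{35}$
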